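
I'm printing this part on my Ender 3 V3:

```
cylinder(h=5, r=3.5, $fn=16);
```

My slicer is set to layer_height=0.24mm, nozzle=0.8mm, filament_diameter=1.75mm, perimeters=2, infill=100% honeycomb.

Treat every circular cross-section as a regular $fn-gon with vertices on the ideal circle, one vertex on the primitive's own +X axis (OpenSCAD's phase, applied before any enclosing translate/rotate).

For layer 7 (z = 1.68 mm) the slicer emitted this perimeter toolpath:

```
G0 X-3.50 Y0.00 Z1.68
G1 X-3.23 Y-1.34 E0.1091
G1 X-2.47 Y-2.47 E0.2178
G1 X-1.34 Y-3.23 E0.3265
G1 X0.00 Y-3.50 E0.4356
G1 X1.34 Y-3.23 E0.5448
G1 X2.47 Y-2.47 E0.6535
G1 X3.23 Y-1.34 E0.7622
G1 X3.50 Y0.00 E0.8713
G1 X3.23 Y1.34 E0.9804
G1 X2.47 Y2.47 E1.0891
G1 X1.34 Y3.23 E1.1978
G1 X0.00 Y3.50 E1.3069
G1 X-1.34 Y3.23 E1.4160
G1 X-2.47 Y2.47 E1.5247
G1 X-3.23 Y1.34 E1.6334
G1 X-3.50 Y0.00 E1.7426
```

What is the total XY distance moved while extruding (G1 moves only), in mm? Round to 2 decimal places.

21.83 mm

Sum the Euclidean lengths of each G1 segment: total = 21.83 mm.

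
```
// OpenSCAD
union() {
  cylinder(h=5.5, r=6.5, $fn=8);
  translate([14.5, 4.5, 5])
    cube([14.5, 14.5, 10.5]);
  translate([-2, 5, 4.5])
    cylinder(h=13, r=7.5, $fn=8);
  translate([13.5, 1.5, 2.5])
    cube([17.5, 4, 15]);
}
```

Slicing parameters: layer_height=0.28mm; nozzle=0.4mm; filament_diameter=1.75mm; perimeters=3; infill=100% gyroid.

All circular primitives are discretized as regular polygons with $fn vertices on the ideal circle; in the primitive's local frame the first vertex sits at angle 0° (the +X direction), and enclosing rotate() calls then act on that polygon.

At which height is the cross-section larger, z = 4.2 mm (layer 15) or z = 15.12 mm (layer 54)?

layer 54 (z = 15.12 mm)

Layer 15 (z = 4.2): the cylinder: section is a regular 8-gon, circumradius r=6.5 (area = (8/2)·6.500²·sin(360°/8) = 119.50 mm²); the cube at (14.5, 4.5) does not reach this height (z outside [5, 15.5]); the cylinder at (-2, 5) does not reach this height (z outside [4.5, 17.5]); the cube at (13.5, 1.5) is present — its section is the full 17.5×4 rectangle (area 70.00 mm²); Merging all regions: the 2 present regions are separate (no shared area or edge), so areas and boundary lengths simply add and each stays a separate island — area = 189.50 mm². So its area = 189.50 mm². Layer 54 (z = 15.12): the cylinder is not intersected at this z (z outside [0, 5.5]); the 14.5×14.5 cube at (14.5, 4.5) contributes its full rectangle (area 210.25 mm²); the r=7.5 cylinder at (-2, 5) gives a regular 8-gon of circumradius 7.5 (constant along its height) (area = (8/2)·7.500²·sin(360°/8) = 159.10 mm²); the cube at (13.5, 1.5) is present — its section is the full 17.5×4 rectangle (area 70.00 mm²); Taking the union: the regions partially overlap — summed areas 439.35 mm² minus the doubly-counted overlap 14.50 mm² gives 424.85 mm² — area = 424.85 mm². So its area = 424.85 mm². Layer 54 is larger (424.85 vs 189.50 mm²).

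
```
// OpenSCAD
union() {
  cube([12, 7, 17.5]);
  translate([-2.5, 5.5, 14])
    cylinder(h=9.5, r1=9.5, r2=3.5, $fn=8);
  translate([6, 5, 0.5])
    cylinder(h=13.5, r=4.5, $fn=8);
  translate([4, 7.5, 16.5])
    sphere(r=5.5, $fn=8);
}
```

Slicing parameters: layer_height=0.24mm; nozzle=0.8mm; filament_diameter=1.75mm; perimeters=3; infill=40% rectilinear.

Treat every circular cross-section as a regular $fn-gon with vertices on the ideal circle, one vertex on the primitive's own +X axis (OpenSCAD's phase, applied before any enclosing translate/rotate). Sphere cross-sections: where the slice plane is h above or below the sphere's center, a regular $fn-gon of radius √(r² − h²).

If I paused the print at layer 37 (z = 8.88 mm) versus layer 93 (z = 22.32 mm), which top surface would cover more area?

layer 37 (z = 8.88 mm)

Layer 37 (z = 8.88): the cube (footprint 12×7) is included at this height (area 84.00 mm²); the cone at (-2.5, 5.5) is not intersected at this z (z outside [14, 23.5]); the r=4.5 cylinder at (6, 5) gives a regular 8-gon of circumradius 4.5 (constant along its height) (area = (8/2)·4.500²·sin(360°/8) = 57.28 mm²); the sphere at (4, 7.5) does not reach this height (|z−center|=7.620 > r=5.5); Merging all regions: the regions partially overlap — summed areas 141.28 mm² minus the doubly-counted overlap 44.98 mm² gives 96.29 mm² — area = 96.29 mm². So its area = 96.29 mm². Layer 93 (z = 22.32): the cube is not intersected at this z (z outside [0, 17.5]); the cone at (-2.5, 5.5) (r1=9.5→r2=3.5) has section circumradius 4.245 here — a regular 8-gon (area = (8/2)·4.245²·sin(360°/8) = 50.97 mm²); the cylinder at (6, 5) is absent (z outside [0.5, 14]); the sphere at (4, 7.5) is not intersected at this z (|z−center|=5.820 > r=5.5); Combining (union): only the cone at (-2.5, 5.5) is present, so the union is just that shape — area = 50.97 mm². So its area = 50.97 mm². Layer 37 is larger (96.29 vs 50.97 mm²).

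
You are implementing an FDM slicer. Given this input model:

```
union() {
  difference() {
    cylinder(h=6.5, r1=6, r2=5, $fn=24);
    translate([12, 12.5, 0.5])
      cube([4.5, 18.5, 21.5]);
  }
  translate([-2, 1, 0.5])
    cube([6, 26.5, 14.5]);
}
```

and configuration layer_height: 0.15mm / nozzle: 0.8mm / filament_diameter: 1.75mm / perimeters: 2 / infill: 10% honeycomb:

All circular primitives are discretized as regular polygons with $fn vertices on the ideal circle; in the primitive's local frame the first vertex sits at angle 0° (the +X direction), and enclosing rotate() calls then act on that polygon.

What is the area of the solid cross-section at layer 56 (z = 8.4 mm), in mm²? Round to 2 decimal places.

159.00 mm²

At z = 8.4 mm: the cone does not reach this height (z outside [0, 6.5]); the cube at (12, 12.5) (footprint 4.5×18.5) is included at this height (area 83.25 mm²); Subtracting the remaining from the first: the first operand is absent here, so nothing remains; the cube at (-2, 1) is present — its section is the full 6×26.5 rectangle (area 159.00 mm²); Taking the union: only the 6×26.5 cube at (-2, 1) is present, so the union is just that shape — area = 159.00 mm². Overall, the cross-section is a single solid region. Net area = 159.00 mm².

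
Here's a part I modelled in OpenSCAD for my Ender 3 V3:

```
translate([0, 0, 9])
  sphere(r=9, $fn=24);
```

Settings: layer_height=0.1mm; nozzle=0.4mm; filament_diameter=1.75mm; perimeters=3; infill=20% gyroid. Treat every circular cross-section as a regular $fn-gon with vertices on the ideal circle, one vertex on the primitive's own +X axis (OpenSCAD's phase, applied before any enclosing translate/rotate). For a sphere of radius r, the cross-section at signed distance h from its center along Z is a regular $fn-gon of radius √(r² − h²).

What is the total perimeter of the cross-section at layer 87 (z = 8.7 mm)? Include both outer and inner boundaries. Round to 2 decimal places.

At z = 8.7 mm: the sphere: section is a regular 24-gon, circumradius = √(r²−h²) = √(9²−0.3²) = 8.995 (perimeter = 2·24·8.995·sin(180°/24) = 56.36 mm). Overall, the cross-section is a single solid region. Total boundary length (outer) = 56.36 mm.

56.36 mm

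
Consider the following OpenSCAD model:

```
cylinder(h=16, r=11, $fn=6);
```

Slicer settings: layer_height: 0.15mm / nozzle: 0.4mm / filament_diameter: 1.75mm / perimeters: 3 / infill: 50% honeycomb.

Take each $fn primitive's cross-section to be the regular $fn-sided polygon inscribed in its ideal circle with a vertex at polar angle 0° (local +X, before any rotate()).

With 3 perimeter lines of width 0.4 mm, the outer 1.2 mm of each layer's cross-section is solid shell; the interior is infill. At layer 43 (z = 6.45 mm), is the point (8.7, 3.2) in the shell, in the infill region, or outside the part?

At z = 6.45 mm: the r=11 cylinder contributes a regular 6-gon of circumradius 11. Overall, the cross-section is a single solid region. The nearest boundary edge runs (11.00, 0.00)→(5.50, 9.53); distance from the point to it = 0.39 mm. The point is inside the cross-section, 0.39 mm from the nearest boundary — within the 1.2 mm shell band (3 × 0.4).

shell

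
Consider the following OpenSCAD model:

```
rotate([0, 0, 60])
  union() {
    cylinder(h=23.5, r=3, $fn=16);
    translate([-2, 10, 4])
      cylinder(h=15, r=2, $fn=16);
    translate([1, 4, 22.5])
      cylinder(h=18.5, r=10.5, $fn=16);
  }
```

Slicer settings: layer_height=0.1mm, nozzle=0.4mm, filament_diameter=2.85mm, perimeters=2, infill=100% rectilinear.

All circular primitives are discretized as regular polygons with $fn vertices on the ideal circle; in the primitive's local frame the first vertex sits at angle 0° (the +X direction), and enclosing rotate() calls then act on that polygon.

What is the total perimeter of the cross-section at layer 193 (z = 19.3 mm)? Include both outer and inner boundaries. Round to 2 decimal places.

18.73 mm

At z = 19.3 mm: the cylinder: section is a regular 16-gon, circumradius r=3 (perimeter = 2·16·3.000·sin(180°/16) = 18.73 mm); the cylinder at (-2, 10) does not reach this height (z outside [4, 19]); the cylinder at (1, 4) is not intersected at this z (z outside [22.5, 41]); Taking the union: only the r=3 cylinder is present, so the union is just that shape — boundary = 18.73 mm; (rotated 60° about Z; rotation is an isometry so areas/perimeters/island counts are preserved). Overall, the cross-section is a single solid region. Total boundary length (outer) = 18.73 mm.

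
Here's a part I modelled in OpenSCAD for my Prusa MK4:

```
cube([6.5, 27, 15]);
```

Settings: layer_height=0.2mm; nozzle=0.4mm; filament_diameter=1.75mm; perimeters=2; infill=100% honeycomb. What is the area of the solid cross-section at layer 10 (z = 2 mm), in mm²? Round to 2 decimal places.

175.50 mm²

At z = 2 mm: the 6.5×27 cube contributes its full rectangle (area 175.50 mm²). Overall, the cross-section is a single solid region. Net area = 175.50 mm².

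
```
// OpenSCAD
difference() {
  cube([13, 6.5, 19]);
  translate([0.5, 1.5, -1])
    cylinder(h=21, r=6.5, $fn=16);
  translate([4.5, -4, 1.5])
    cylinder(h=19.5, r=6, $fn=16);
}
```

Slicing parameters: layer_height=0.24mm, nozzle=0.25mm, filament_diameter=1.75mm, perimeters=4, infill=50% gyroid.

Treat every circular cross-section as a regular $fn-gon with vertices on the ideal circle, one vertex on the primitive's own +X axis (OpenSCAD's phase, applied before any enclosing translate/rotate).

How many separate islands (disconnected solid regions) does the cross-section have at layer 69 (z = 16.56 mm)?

1

At z = 16.56 mm: the 13×6.5 cube contributes its full rectangle; the cylinder at (0.5, 1.5): section is a regular 16-gon, circumradius r=6.5; the cylinder at (4.5, -4): section is a regular 16-gon, circumradius r=6; Taking the first minus the rest: starting from the 13×6.5 cube, the r=6.5 cylinder at (0.5, 1.5) partially overlaps it — only the 41.24 mm² overlap (of its 129.35 mm²) is removed, clipping the outline; the r=6 cylinder at (4.5, -4) partially overlaps it — only the 1.68 mm² overlap (of its 110.21 mm²) is removed, clipping the outline — 1 connected region. Overall, the cross-section is a single solid region. Island count = 1.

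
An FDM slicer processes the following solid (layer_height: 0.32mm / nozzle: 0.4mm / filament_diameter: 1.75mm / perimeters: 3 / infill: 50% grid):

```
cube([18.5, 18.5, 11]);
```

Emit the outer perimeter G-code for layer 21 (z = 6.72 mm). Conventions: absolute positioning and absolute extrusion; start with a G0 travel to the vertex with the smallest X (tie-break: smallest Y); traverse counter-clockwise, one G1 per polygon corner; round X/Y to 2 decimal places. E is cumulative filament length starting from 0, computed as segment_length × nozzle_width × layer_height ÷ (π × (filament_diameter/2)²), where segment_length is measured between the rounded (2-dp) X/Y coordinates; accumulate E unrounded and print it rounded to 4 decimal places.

At z = 6.72 mm: the 18.5×18.5 cube contributes its full rectangle. The outline is a single polygon with 4 vertices. Extrusion per mm of travel: 0.4 × 0.32 / (π × 0.875²) = 0.053216. Accumulating E over each segment gives final E = 3.9380.

G0 X0.00 Y0.00 Z6.72
G1 X18.50 Y0.00 E0.9845
G1 X18.50 Y18.50 E1.9690
G1 X0.00 Y18.50 E2.9535
G1 X0.00 Y0.00 E3.9380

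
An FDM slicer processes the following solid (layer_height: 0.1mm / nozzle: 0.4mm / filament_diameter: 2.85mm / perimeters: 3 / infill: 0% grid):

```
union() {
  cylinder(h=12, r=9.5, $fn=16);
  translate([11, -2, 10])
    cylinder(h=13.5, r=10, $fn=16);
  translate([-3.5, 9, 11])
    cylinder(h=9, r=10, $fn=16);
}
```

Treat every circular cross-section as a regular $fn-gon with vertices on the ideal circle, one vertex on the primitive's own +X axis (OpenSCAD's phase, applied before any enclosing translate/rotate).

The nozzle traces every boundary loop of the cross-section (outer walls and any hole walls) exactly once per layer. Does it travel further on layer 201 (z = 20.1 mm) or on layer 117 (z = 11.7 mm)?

Layer 201 (z = 20.1): the cylinder does not reach this height (z outside [0, 12]); the cylinder at (11, -2): section is a regular 16-gon, circumradius r=10 (perimeter = 2·16·10.000·sin(180°/16) = 62.43 mm); the cylinder at (-3.5, 9) is not intersected at this z (z outside [11, 20]); Taking the union: only the r=10 cylinder at (11, -2) is present, so the union is just that shape — boundary = 62.43 mm. So its perimeter = 62.43 mm. Layer 117 (z = 11.7): the r=9.5 cylinder gives a regular 16-gon of circumradius 9.5 (constant along its height) (perimeter = 2·16·9.500·sin(180°/16) = 59.31 mm); the r=10 cylinder at (11, -2) gives a regular 16-gon of circumradius 10 (constant along its height) (perimeter = 2·16·10.000·sin(180°/16) = 62.43 mm); the r=10 cylinder at (-3.5, 9) contributes a regular 16-gon of circumradius 10 (perimeter = 2·16·10.000·sin(180°/16) = 62.43 mm); Taking the union: the regions partially overlap (shared area 201.56 mm²), so the edge portions inside another operand are dropped and the merged outline is re-measured after clipping — boundary = 106.78 mm. So its perimeter = 106.78 mm. Layer 117 is larger (106.78 vs 62.43 mm).

layer 117 (z = 11.7 mm)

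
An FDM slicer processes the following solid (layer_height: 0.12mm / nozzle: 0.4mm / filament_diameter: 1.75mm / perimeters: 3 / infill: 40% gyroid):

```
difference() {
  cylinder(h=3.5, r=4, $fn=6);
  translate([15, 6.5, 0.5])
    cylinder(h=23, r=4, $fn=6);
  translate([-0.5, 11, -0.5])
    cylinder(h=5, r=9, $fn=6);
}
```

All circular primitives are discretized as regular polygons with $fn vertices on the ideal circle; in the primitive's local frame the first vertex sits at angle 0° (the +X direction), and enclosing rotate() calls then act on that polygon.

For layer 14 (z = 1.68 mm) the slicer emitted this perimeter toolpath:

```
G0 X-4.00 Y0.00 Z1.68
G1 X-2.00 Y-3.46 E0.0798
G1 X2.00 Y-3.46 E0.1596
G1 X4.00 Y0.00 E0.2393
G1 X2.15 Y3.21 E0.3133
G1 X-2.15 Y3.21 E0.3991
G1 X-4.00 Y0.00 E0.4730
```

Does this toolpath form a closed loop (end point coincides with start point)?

Start point (G0): (-4.00, 0.00). End point (last G1): the path returns to the start — closed.

yes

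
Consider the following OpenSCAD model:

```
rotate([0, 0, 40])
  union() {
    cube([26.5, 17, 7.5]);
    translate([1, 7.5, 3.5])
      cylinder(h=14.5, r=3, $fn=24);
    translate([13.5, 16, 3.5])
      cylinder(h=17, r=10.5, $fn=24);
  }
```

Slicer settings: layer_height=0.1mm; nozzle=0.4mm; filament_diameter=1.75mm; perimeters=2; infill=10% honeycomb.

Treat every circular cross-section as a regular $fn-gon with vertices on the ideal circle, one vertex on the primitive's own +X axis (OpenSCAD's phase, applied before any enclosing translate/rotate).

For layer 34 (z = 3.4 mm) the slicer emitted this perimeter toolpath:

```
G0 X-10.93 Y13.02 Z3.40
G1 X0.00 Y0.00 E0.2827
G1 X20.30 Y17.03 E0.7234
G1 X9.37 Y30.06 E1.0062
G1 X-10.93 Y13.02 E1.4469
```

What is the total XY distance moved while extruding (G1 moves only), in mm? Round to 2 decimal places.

Sum the Euclidean lengths of each G1 segment: total = 87.01 mm.

87.01 mm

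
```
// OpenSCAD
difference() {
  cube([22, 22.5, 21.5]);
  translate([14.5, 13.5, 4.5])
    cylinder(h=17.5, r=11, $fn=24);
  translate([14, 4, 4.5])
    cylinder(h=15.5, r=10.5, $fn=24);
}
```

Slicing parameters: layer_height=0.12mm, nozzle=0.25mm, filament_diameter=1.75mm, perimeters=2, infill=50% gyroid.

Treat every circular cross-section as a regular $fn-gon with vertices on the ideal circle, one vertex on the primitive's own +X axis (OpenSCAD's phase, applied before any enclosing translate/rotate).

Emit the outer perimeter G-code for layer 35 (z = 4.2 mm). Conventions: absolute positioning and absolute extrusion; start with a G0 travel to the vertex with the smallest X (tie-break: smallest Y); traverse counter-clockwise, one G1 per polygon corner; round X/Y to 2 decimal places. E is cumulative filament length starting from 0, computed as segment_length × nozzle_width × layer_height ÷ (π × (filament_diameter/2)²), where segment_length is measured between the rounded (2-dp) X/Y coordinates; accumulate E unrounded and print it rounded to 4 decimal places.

G0 X0.00 Y0.00 Z4.20
G1 X22.00 Y0.00 E0.2744
G1 X22.00 Y22.50 E0.5550
G1 X0.00 Y22.50 E0.8294
G1 X0.00 Y0.00 E1.1101

At z = 4.2 mm: the cube (footprint 22×22.5) is included at this height; the cylinder at (14.5, 13.5) is absent (z outside [4.5, 22]); the cylinder at (14, 4) does not reach this height (z outside [4.5, 20]); After the difference (first − rest): none of the subtracted shapes is present at this height, so the 22×22.5 cube is unchanged — 1 connected region. The outline is a single polygon with 4 vertices. Extrusion per mm of travel: 0.25 × 0.12 / (π × 0.875²) = 0.012473. Accumulating E over each segment gives final E = 1.1101.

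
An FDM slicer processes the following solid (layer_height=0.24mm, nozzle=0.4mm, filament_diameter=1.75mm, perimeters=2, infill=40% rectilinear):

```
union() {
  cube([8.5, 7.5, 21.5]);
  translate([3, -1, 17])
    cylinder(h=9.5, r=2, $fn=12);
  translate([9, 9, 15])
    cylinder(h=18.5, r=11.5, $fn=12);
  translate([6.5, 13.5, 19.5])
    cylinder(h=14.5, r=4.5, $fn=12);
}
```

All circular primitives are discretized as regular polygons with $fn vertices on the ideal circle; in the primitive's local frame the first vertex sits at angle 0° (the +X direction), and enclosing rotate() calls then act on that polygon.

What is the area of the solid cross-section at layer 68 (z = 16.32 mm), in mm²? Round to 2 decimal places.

At z = 16.32 mm: the cube (footprint 8.5×7.5) is included at this height (area 63.75 mm²); the cylinder at (3, -1) does not reach this height (z outside [17, 26.5]); the r=11.5 cylinder at (9, 9) gives a regular 12-gon of circumradius 11.5 (constant along its height) (area = (12/2)·11.500²·sin(360°/12) = 396.75 mm²); the cylinder at (6.5, 13.5) is absent (z outside [19.5, 34]); Merging all regions: the regions partially overlap — summed areas 460.50 mm² minus the doubly-counted overlap 61.13 mm² gives 399.37 mm² — area = 399.37 mm². Overall, the cross-section is a single solid region. Net area = 399.37 mm².

399.37 mm²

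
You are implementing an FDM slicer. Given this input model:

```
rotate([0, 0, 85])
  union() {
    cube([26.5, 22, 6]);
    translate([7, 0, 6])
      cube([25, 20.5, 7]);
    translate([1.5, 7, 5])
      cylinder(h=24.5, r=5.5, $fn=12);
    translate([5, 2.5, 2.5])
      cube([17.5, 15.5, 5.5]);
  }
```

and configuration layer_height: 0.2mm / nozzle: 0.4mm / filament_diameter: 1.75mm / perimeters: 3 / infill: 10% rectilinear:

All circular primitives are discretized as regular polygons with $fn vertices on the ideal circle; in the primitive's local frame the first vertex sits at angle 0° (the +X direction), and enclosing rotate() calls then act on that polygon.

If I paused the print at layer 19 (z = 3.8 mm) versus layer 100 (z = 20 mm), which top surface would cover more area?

Layer 19 (z = 3.8): the cube is present — its section is the full 26.5×22 rectangle (area 583.00 mm²); the cube at (7, 0) does not reach this height (z outside [6, 13]); the cylinder at (1.5, 7) is not intersected at this z (z outside [5, 29.5]); the cube at (5, 2.5) (footprint 17.5×15.5) is included at this height (area 271.25 mm²); Taking the union: the 17.5×15.5 cube at (5, 2.5) lies entirely inside the 26.5×22 cube, so the union is just the 26.5×22 cube — area = 583.00 mm²; (rotated 85° about Z; rotation is an isometry so areas/perimeters/island counts are preserved). So its area = 583.00 mm². Layer 100 (z = 20): the cube is not intersected at this z (z outside [0, 6]); the cube at (7, 0) is absent (z outside [6, 13]); the r=5.5 cylinder at (1.5, 7) gives a regular 12-gon of circumradius 5.5 (constant along its height) (area = (12/2)·5.500²·sin(360°/12) = 90.75 mm²); the cube at (5, 2.5) is not intersected at this z (z outside [2.5, 8]); Merging all regions: only the r=5.5 cylinder at (1.5, 7) is present, so the union is just that shape — area = 90.75 mm²; (rotated 85° about Z; rotation is an isometry so areas/perimeters/island counts are preserved). So its area = 90.75 mm². Layer 19 is larger (583.00 vs 90.75 mm²).

layer 19 (z = 3.8 mm)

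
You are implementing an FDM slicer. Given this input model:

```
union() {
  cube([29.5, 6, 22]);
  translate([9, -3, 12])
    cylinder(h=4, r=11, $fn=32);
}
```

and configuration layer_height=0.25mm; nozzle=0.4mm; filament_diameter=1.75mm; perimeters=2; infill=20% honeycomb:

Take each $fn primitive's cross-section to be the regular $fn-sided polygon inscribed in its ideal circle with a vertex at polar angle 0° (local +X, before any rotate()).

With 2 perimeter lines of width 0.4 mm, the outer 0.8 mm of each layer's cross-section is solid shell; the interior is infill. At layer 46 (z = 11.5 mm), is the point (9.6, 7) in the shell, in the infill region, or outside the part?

outside

At z = 11.5 mm: the cube is present — its section is the full 29.5×6 rectangle; the cylinder at (9, -3) is not intersected at this z (z outside [12, 16]); Taking the union: only the 29.5×6 cube is present, so the union is just that shape — 1 connected region. Overall, the cross-section is a single solid region. The nearest boundary edge runs (29.50, 6.00)→(0.00, 6.00); distance from the point to it = 1.00 mm. The point is not inside any of the regions above, so it lies outside the cross-section (1.00 mm from the nearest boundary).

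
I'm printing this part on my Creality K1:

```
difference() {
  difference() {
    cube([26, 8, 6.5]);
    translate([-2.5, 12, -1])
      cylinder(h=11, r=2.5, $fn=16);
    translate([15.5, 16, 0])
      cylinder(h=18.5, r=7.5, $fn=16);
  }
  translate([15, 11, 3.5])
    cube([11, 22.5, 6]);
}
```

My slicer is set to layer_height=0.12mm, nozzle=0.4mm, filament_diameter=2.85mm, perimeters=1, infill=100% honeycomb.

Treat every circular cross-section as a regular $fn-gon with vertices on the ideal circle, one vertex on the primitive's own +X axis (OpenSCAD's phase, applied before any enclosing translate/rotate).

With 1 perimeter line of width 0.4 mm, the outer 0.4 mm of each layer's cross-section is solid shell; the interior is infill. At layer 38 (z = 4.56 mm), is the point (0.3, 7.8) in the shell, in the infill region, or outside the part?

At z = 4.56 mm: the cube is present — its section is the full 26×8 rectangle; the r=2.5 cylinder at (-2.5, 12) contributes a regular 16-gon of circumradius 2.5; the cylinder at (15.5, 16): section is a regular 16-gon, circumradius r=7.5; After the difference (first − rest): starting from the 26×8 cube, the r=2.5 cylinder at (-2.5, 12) misses the remaining region (no effect); the r=7.5 cylinder at (15.5, 16) misses the remaining region (no effect) — 1 connected region; the cube at (15, 11) is present — its section is the full 11×22.5 rectangle; Taking the first minus the rest: starting from that combined region, the 11×22.5 cube at (15, 11) misses the remaining region (no effect) — 1 connected region. Overall, the cross-section is a single solid region. The nearest boundary edge runs (0.00, 8.00)→(26.00, 8.00); distance from the point to it = 0.20 mm. The point is inside the cross-section, 0.20 mm from the nearest boundary — within the 0.4 mm shell band (1 × 0.4).

shell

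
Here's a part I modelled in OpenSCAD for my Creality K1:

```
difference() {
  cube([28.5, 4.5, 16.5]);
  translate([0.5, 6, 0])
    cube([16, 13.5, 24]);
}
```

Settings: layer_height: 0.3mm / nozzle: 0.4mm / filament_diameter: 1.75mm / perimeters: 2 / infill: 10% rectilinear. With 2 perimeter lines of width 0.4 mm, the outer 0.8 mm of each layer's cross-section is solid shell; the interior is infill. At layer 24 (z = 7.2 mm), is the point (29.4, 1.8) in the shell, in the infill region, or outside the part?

outside

At z = 7.2 mm: the cube (footprint 28.5×4.5) is included at this height; the cube at (0.5, 6) (footprint 16×13.5) is included at this height; Taking the first minus the rest: starting from the 28.5×4.5 cube, the 16×13.5 cube at (0.5, 6) misses the remaining region (no effect) — 1 connected region. Overall, the cross-section is a single solid region. The nearest boundary edge runs (28.50, 4.50)→(28.50, 0.00); distance from the point to it = 0.90 mm. The point is not inside any of the regions above, so it lies outside the cross-section (0.90 mm from the nearest boundary).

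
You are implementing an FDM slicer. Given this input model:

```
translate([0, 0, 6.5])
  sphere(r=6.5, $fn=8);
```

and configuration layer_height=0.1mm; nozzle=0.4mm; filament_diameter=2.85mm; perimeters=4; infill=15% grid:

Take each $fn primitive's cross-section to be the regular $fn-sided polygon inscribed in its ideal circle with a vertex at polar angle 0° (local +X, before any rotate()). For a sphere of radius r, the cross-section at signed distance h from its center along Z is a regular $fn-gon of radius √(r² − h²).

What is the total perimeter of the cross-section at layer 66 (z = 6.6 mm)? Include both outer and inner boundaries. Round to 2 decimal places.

At z = 6.6 mm: the r=6.5 sphere contributes a regular 8-gon of circumradius √(6.5²−0.1²) = 6.499 (perimeter = 2·8·6.499·sin(180°/8) = 39.79 mm). Overall, the cross-section is a single solid region. Total boundary length (outer) = 39.79 mm.

39.79 mm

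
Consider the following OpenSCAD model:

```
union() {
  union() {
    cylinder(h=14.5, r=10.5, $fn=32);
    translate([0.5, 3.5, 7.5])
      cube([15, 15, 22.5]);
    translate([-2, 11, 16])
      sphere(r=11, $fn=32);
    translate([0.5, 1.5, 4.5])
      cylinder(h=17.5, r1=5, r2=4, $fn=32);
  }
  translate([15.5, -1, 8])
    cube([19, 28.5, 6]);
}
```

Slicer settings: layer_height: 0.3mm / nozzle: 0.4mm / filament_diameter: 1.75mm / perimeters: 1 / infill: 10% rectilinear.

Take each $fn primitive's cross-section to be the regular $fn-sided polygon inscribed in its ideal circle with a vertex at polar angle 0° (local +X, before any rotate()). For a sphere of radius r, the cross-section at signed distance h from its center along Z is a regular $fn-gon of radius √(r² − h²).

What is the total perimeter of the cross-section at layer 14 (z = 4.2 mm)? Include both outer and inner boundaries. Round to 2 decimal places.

At z = 4.2 mm: the r=10.5 cylinder gives a regular 32-gon of circumradius 10.5 (constant along its height) (perimeter = 2·32·10.500·sin(180°/32) = 65.87 mm); the cube at (0.5, 3.5) is not intersected at this z (z outside [7.5, 30]); the sphere at (-2, 11) is not intersected at this z (|z−center|=11.800 > r=11); the cone at (0.5, 1.5) is absent (z outside [4.5, 22]); Merging all regions: only the r=10.5 cylinder is present, so the union is just that shape — boundary = 65.87 mm; the cube at (15.5, -1) does not reach this height (z outside [8, 14]); Merging all regions: only that combined region is present, so the union is just that shape — boundary = 65.87 mm. Overall, the cross-section is a single solid region. Total boundary length (outer) = 65.87 mm.

65.87 mm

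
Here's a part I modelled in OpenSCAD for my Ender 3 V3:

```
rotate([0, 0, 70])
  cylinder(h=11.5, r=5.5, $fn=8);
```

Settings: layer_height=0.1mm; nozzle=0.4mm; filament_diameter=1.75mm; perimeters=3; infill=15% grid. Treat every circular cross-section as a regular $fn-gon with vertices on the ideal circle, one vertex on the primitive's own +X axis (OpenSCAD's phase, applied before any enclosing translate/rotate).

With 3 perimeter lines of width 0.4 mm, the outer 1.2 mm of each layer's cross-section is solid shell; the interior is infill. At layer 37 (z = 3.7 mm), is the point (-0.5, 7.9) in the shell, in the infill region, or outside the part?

At z = 3.7 mm: the r=5.5 cylinder contributes a regular 8-gon of circumradius 5.5; (rotated 70° about Z; rotation is an isometry so areas/perimeters/island counts are preserved). Overall, the cross-section is a single solid region. Undo the 70° rotation: the query point maps to (7.253, 3.172) in the un-rotated model frame. The nearest boundary edge runs (5.50, 0.00)→(3.89, 3.89); distance from the point to it = 2.83 mm. The point is not inside any of the regions above, so it lies outside the cross-section (2.83 mm from the nearest boundary).

outside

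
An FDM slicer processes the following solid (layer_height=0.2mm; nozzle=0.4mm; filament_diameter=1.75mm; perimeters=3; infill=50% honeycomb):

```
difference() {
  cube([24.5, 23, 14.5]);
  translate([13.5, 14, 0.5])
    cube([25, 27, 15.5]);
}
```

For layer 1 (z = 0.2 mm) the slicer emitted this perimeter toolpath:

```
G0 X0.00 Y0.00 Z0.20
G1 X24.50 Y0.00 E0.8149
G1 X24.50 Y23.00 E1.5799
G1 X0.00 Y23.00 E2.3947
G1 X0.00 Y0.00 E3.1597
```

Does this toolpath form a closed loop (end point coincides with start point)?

yes

Start point (G0): (0.00, 0.00). End point (last G1): the path returns to the start — closed.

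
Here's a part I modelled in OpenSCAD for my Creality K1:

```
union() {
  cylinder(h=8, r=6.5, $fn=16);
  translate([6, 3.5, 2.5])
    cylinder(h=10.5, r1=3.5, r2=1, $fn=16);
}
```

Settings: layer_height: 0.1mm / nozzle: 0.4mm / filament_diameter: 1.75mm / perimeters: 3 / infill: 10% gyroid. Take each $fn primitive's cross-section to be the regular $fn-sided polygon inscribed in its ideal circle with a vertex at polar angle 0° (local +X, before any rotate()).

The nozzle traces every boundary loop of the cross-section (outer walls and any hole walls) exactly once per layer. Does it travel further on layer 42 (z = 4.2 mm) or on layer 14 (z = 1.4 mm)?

layer 42 (z = 4.2 mm)

Layer 42 (z = 4.2): the cylinder: section is a regular 16-gon, circumradius r=6.5 (perimeter = 2·16·6.500·sin(180°/16) = 40.58 mm); the cone at (6, 3.5): at t=0.162 of its height the radius interpolates to r₁+(r₂−r₁)t = 3.095, giving a regular 16-gon of that circumradius (perimeter = 2·16·3.095·sin(180°/16) = 19.32 mm); Merging all regions: the regions partially overlap (shared area 10.09 mm²), so the edge portions inside another operand are dropped and the merged outline is re-measured after clipping — boundary = 46.88 mm. So its perimeter = 46.88 mm. Layer 14 (z = 1.4): the r=6.5 cylinder contributes a regular 16-gon of circumradius 6.5 (perimeter = 2·16·6.500·sin(180°/16) = 40.58 mm); the cone at (6, 3.5) is not intersected at this z (z outside [2.5, 13]); Combining (union): only the r=6.5 cylinder is present, so the union is just that shape — boundary = 40.58 mm. So its perimeter = 40.58 mm. Layer 42 is larger (46.88 vs 40.58 mm).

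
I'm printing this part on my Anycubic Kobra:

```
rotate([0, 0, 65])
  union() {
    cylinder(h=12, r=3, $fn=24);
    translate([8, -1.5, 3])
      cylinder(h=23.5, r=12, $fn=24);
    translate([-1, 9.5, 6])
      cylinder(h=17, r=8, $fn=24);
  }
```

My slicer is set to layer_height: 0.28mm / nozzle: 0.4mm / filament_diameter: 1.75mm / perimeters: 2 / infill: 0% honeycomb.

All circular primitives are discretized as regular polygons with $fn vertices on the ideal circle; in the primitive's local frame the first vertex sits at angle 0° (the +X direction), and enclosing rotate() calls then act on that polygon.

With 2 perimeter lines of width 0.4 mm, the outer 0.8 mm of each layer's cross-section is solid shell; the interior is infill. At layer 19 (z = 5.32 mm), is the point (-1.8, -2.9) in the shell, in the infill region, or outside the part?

shell

At z = 5.32 mm: the r=3 cylinder contributes a regular 24-gon of circumradius 3; the r=12 cylinder at (8, -1.5) contributes a regular 24-gon of circumradius 12; the cylinder at (-1, 9.5) is absent (z outside [6, 23]); Merging all regions: the r=3 cylinder lies entirely inside the r=12 cylinder at (8, -1.5), so the union is just the r=12 cylinder at (8, -1.5) — 1 connected region; (rotated 65° about Z; rotation is an isometry so areas/perimeters/island counts are preserved). Overall, the cross-section is a single solid region. Undo the 65° rotation: the query point maps to (-3.389, 0.406) in the un-rotated model frame. The nearest boundary edge runs (-4.00, -1.50)→(-3.59, 1.61); distance from the point to it = 0.36 mm. The point is inside the cross-section, 0.36 mm from the nearest boundary — within the 0.8 mm shell band (2 × 0.4).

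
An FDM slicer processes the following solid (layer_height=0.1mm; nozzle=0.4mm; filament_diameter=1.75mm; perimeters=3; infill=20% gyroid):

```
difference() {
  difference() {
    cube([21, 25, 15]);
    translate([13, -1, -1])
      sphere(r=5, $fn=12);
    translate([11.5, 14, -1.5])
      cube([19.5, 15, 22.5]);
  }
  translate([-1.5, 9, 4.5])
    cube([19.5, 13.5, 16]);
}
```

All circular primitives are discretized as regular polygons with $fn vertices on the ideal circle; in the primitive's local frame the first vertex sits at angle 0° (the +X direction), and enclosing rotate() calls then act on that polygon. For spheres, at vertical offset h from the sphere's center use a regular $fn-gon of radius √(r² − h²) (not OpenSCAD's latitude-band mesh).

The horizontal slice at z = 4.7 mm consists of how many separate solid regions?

At z = 4.7 mm: the cube is present — its section is the full 21×25 rectangle; the sphere at (13, -1) is not intersected at this z (|z−center|=5.700 > r=5); the cube at (11.5, 14) (footprint 19.5×15) is included at this height; After the difference (first − rest): starting from the 21×25 cube, the 19.5×15 cube at (11.5, 14) partially overlaps it — only the 104.50 mm² overlap (of its 292.50 mm²) is removed, clipping the outline — 1 connected region; the cube at (-1.5, 9) is present — its section is the full 19.5×13.5 rectangle; Subtracting the remaining from the first: starting from the result so far, the 19.5×13.5 cube at (-1.5, 9) partially overlaps it — only the 187.75 mm² overlap (of its 263.25 mm²) is removed, clipping the outline — 2 connected regions. The result has 2 disconnected regions.

2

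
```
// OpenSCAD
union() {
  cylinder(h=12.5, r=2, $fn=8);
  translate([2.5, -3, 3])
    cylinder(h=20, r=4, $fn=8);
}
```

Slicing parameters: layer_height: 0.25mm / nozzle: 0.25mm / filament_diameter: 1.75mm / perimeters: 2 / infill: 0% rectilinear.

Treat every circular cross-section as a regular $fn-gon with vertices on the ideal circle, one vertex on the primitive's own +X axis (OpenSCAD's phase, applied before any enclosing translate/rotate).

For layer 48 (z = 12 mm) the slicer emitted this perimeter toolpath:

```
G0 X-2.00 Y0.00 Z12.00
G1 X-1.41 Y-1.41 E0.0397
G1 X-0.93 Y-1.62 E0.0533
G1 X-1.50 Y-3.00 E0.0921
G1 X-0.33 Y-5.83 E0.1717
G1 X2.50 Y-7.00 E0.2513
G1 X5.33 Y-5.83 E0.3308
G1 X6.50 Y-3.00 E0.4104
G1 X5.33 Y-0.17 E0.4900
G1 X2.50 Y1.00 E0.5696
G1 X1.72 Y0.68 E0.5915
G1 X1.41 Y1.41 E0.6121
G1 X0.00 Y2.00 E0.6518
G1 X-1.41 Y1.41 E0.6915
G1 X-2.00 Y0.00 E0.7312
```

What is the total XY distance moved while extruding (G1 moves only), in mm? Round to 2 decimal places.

Sum the Euclidean lengths of each G1 segment: total = 28.14 mm.

28.14 mm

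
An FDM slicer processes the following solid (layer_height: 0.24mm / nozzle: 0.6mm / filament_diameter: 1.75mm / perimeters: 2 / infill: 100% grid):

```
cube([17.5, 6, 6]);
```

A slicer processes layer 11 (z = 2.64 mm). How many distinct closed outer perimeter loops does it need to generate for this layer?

At z = 2.64 mm: the 17.5×6 cube contributes its full rectangle. The result has 1 disconnected region.

1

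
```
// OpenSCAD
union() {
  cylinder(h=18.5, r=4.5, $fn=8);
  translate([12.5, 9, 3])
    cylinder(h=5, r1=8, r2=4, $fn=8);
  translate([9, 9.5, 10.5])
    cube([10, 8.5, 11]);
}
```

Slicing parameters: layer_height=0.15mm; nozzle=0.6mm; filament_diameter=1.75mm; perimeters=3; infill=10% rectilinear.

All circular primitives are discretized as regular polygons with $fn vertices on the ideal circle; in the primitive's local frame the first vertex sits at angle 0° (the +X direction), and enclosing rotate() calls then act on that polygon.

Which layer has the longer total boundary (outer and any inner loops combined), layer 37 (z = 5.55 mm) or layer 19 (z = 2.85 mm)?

layer 37 (z = 5.55 mm)

Layer 37 (z = 5.55): the r=4.5 cylinder contributes a regular 8-gon of circumradius 4.5 (perimeter = 2·8·4.500·sin(180°/8) = 27.55 mm); the cone at (12.5, 9): at t=0.510 of its height the radius interpolates to r₁+(r₂−r₁)t = 5.960, giving a regular 8-gon of that circumradius (perimeter = 2·8·5.960·sin(180°/8) = 36.49 mm); the cube at (9, 9.5) is not intersected at this z (z outside [10.5, 21.5]); Taking the union: the 2 present regions are separate (no shared area or edge), so areas and boundary lengths simply add and each stays a separate island — boundary = 64.05 mm. So its perimeter = 64.05 mm. Layer 19 (z = 2.85): the r=4.5 cylinder contributes a regular 8-gon of circumradius 4.5 (perimeter = 2·8·4.500·sin(180°/8) = 27.55 mm); the cone at (12.5, 9) is absent (z outside [3, 8]); the cube at (9, 9.5) is not intersected at this z (z outside [10.5, 21.5]); Combining (union): only the r=4.5 cylinder is present, so the union is just that shape — boundary = 27.55 mm. So its perimeter = 27.55 mm. Layer 37 is larger (64.05 vs 27.55 mm).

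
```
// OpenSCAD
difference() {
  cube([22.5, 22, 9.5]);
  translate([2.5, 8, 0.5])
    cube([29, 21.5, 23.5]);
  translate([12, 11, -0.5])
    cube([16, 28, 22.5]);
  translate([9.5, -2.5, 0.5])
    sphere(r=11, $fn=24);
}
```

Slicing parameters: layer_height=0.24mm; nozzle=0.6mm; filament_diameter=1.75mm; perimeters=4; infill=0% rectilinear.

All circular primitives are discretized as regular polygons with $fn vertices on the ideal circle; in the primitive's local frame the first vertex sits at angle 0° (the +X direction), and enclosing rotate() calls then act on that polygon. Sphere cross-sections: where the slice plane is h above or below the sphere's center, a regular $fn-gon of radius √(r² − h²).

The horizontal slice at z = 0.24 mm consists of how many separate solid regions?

At z = 0.24 mm: the 22.5×22 cube contributes its full rectangle; the cube at (2.5, 8) is absent (z outside [0.5, 24]); the cube at (12, 11) is present — its section is the full 16×28 rectangle; the r=11 sphere at (9.5, -2.5) contributes a regular 24-gon of circumradius √(11²−0.26²) = 10.997; After the difference (first − rest): starting from the 22.5×22 cube, the 16×28 cube at (12, 11) partially overlaps it — only the 115.50 mm² overlap (of its 448.00 mm²) is removed, clipping the outline; the r=11 sphere at (9.5, -2.5) partially overlaps it — only the 131.72 mm² overlap (of its 375.60 mm²) is removed, clipping the outline — 1 connected region. The result has 1 disconnected region.

1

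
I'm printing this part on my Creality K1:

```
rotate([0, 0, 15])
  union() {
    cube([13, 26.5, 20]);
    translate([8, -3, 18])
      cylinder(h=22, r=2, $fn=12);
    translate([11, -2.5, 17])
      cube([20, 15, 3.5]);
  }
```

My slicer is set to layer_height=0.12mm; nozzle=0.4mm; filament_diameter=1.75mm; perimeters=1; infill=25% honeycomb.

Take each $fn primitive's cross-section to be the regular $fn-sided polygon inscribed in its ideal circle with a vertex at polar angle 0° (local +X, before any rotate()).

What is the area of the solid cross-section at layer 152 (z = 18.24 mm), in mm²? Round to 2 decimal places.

631.50 mm²

At z = 18.24 mm: the cube is present — its section is the full 13×26.5 rectangle (area 344.50 mm²); the cylinder at (8, -3): section is a regular 12-gon, circumradius r=2 (area = (12/2)·2.000²·sin(360°/12) = 12.00 mm²); the 20×15 cube at (11, -2.5) contributes its full rectangle (area 300.00 mm²); Taking the union: the regions partially overlap — summed areas 656.50 mm² minus the doubly-counted overlap 25.00 mm² gives 631.50 mm² — area = 631.50 mm²; (whole slice rotated 15° about Z — lengths, areas and connectivity unchanged). Overall, the cross-section has 2 separate islands. Net area = 631.50 mm².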